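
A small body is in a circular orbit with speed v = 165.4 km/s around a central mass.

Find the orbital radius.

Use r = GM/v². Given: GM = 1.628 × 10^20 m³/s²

Convert to SI: v = 165.4 km/s = 165400 m/s.
For a circular orbit, v² = GM / r, so r = GM / v².
r = 1.628e+20 / (165400)² m ≈ 5.951e+09 m = 5.951 Gm.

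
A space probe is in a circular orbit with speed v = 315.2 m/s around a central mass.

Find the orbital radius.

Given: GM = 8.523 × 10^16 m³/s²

For a circular orbit, v² = GM / r, so r = GM / v².
r = 8.523e+16 / (315.2)² m ≈ 8.579e+11 m = 857.9 Gm.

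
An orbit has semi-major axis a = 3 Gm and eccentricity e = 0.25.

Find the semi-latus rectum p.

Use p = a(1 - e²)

Convert to SI: a = 3 Gm = 3e+09 m.
p = a (1 − e²).
p = 3e+09 · (1 − (0.25)²) = 3e+09 · 0.9375 ≈ 2.812e+09 m = 2.812 Gm.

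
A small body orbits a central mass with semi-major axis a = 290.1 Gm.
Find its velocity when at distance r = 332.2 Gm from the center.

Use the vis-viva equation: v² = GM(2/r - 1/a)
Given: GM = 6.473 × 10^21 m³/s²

Convert to SI: a = 290.1 Gm = 2.901e+11 m; r = 332.2 Gm = 3.322e+11 m.
Vis-viva: v = √(GM · (2/r − 1/a)).
2/r − 1/a = 2/3.322e+11 − 1/2.901e+11 = 2.57338e-12 m⁻¹.
v = √(6.473e+21 · 2.57338e-12) m/s ≈ 1.291e+05 m/s = 129.1 km/s.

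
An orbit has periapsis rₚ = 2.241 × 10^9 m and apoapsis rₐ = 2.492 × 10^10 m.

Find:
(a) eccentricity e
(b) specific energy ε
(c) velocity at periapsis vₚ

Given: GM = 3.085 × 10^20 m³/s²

(a) e = (rₐ − rₚ)/(rₐ + rₚ) = (2.492e+10 − 2.241e+09)/(2.492e+10 + 2.241e+09) ≈ 0.835
(b) With a = (rₚ + rₐ)/2 = 1.35805e+10 m, ε = −GM/(2a) = −3.085e+20/(2 · 1.35805e+10) J/kg ≈ -1.136e+10 J/kg
(c) With a = (rₚ + rₐ)/2 = 1.35805e+10 m, vₚ = √(GM (2/rₚ − 1/a)) = √(3.085e+20 · (2/2.241e+09 − 1/1.35805e+10)) m/s ≈ 5.026e+05 m/s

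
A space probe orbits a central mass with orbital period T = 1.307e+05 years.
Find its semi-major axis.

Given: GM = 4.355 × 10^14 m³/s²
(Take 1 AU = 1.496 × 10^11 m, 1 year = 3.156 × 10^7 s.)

Convert to SI: T = 1.307e+05 years = 4.12489e+12 s.
Invert Kepler's third law: a = (GM · T² / (4π²))^(1/3).
Substituting T = 4.12489e+12 s and GM = 4.355e+14 m³/s²:
a = (4.355e+14 · (4.12489e+12)² / (4π²))^(1/3) m
a ≈ 5.726e+12 m = 38.27 AU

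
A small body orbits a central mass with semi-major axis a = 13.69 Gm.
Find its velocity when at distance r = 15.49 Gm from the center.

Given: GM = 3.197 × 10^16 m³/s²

Convert to SI: a = 13.69 Gm = 1.369e+10 m; r = 15.49 Gm = 1.549e+10 m.
Vis-viva: v = √(GM · (2/r − 1/a)).
2/r − 1/a = 2/1.549e+10 − 1/1.369e+10 = 5.60695e-11 m⁻¹.
v = √(3.197e+16 · 5.60695e-11) m/s ≈ 1339 m/s = 1.339 km/s.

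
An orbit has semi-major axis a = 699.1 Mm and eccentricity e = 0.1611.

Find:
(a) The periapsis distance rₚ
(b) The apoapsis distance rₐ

Convert to SI: a = 699.1 Mm = 6.991e+08 m.
(a) rₚ = a(1 − e) = 6.991e+08 · (1 − 0.1611) = 6.991e+08 · 0.8389 ≈ 5.865e+08 m = 586.5 Mm.
(b) rₐ = a(1 + e) = 6.991e+08 · (1 + 0.1611) = 6.991e+08 · 1.1611 ≈ 8.117e+08 m = 811.7 Mm.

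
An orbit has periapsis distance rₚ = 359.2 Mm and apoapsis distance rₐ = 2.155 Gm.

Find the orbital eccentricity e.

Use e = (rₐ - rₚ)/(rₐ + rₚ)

Convert to SI: rₚ = 359.2 Mm = 3.592e+08 m; rₐ = 2.155 Gm = 2.155e+09 m.
e = (rₐ − rₚ) / (rₐ + rₚ).
e = (2.155e+09 − 3.592e+08) / (2.155e+09 + 3.592e+08) = 1.7958e+09 / 2.5142e+09 ≈ 0.7143.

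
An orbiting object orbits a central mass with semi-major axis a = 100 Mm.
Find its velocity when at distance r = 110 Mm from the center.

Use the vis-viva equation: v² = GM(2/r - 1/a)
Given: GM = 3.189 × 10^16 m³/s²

Convert to SI: a = 100 Mm = 1e+08 m; r = 110 Mm = 1.1e+08 m.
Vis-viva: v = √(GM · (2/r − 1/a)).
2/r − 1/a = 2/1.1e+08 − 1/1e+08 = 8.18182e-09 m⁻¹.
v = √(3.189e+16 · 8.18182e-09) m/s ≈ 1.615e+04 m/s = 16.15 km/s.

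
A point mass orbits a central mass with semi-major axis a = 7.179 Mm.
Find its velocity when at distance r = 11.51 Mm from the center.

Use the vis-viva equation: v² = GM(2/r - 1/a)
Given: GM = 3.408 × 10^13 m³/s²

Convert to SI: a = 7.179 Mm = 7.179e+06 m; r = 11.51 Mm = 1.151e+07 m.
Vis-viva: v = √(GM · (2/r − 1/a)).
2/r − 1/a = 2/1.151e+07 − 1/7.179e+06 = 3.44668e-08 m⁻¹.
v = √(3.408e+13 · 3.44668e-08) m/s ≈ 1084 m/s = 1.084 km/s.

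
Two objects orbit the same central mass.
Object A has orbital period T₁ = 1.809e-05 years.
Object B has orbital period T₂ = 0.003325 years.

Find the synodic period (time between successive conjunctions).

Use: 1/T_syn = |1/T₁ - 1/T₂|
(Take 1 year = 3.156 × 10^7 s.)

Convert to SI: T₁ = 1.809e-05 years = 570.92 s; T₂ = 0.003325 years = 104937 s.
T_syn = |T₁ · T₂ / (T₁ − T₂)|.
T_syn = |570.92 · 104937 / (570.92 − 104937)| s ≈ 574 s = 1.819e-05 years.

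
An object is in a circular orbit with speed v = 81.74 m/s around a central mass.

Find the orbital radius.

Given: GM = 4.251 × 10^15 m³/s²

For a circular orbit, v² = GM / r, so r = GM / v².
r = 4.251e+15 / (81.74)² m ≈ 6.362e+11 m = 6.362 × 10^11 m.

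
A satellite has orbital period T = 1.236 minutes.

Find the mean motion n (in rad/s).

Convert to SI: T = 1.236 minutes = 74.16 s.
n = 2π / T.
n = 2π / 74.16 s ≈ 0.08472 rad/s.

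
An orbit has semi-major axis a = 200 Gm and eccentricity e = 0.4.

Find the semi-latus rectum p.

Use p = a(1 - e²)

Convert to SI: a = 200 Gm = 2e+11 m.
p = a (1 − e²).
p = 2e+11 · (1 − (0.4)²) = 2e+11 · 0.84 ≈ 1.68e+11 m = 168 Gm.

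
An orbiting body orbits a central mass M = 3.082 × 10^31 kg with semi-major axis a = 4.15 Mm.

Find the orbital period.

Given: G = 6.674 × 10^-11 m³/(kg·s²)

Convert to SI: a = 4.15 Mm = 4.15e+06 m.
GM = G · M = 6.674e-11 · 3.082e+31 = 2.05693e+21 m³/s².
Kepler's third law: T = 2π √(a³ / GM).
Substituting a = 4.15e+06 m and GM = 2.05693e+21 m³/s²:
T = 2π √((4.15e+06)³ / 2.05693e+21) s
T ≈ 1.171 s = 1.171 seconds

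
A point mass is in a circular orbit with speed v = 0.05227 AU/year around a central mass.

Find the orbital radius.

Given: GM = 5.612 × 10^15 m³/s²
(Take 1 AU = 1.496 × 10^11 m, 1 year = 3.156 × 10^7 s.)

Convert to SI: v = 0.05227 AU/year = 247.769 m/s.
For a circular orbit, v² = GM / r, so r = GM / v².
r = 5.612e+15 / (247.769)² m ≈ 9.142e+10 m = 0.6111 AU.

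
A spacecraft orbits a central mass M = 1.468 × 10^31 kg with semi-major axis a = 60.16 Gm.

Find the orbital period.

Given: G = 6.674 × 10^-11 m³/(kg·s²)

Convert to SI: a = 60.16 Gm = 6.016e+10 m.
GM = G · M = 6.674e-11 · 1.468e+31 = 9.79743e+20 m³/s².
Kepler's third law: T = 2π √(a³ / GM).
Substituting a = 6.016e+10 m and GM = 9.79743e+20 m³/s²:
T = 2π √((6.016e+10)³ / 9.79743e+20) s
T ≈ 2.962e+06 s = 34.28 days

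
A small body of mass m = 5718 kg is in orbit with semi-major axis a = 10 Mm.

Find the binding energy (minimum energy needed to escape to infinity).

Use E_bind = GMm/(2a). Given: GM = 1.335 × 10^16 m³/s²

Convert to SI: a = 10 Mm = 1e+07 m.
Total orbital energy is E = −GMm/(2a); binding energy is E_bind = −E = GMm/(2a).
E_bind = 1.335e+16 · 5718 / (2 · 1e+07) J ≈ 3.817e+12 J = 3.817 TJ.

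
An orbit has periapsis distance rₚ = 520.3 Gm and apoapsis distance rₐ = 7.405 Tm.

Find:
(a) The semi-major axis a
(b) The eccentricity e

Convert to SI: rₚ = 520.3 Gm = 5.203e+11 m; rₐ = 7.405 Tm = 7.405e+12 m.
(a) a = (rₚ + rₐ) / 2 = (5.203e+11 + 7.405e+12) / 2 ≈ 3.963e+12 m = 3.963 Tm.
(b) e = (rₐ − rₚ) / (rₐ + rₚ) = (7.405e+12 − 5.203e+11) / (7.405e+12 + 5.203e+11) ≈ 0.8687.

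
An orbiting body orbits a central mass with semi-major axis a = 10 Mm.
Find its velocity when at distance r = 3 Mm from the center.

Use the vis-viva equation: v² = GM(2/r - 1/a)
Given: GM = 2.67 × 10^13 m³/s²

Convert to SI: a = 10 Mm = 1e+07 m; r = 3 Mm = 3e+06 m.
Vis-viva: v = √(GM · (2/r − 1/a)).
2/r − 1/a = 2/3e+06 − 1/1e+07 = 5.66667e-07 m⁻¹.
v = √(2.67e+13 · 5.66667e-07) m/s ≈ 3890 m/s = 3.89 km/s.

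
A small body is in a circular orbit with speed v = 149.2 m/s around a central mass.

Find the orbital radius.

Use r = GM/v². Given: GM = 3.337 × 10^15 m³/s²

For a circular orbit, v² = GM / r, so r = GM / v².
r = 3.337e+15 / (149.2)² m ≈ 1.499e+11 m = 149.9 Gm.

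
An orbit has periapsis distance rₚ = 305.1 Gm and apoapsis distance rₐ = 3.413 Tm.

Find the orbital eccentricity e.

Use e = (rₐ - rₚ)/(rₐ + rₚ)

Convert to SI: rₚ = 305.1 Gm = 3.051e+11 m; rₐ = 3.413 Tm = 3.413e+12 m.
e = (rₐ − rₚ) / (rₐ + rₚ).
e = (3.413e+12 − 3.051e+11) / (3.413e+12 + 3.051e+11) = 3.1079e+12 / 3.7181e+12 ≈ 0.8359.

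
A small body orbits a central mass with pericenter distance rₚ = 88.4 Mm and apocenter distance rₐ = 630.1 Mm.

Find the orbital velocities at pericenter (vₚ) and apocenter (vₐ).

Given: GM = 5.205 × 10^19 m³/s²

Convert to SI: rₚ = 88.4 Mm = 8.84e+07 m; rₐ = 630.1 Mm = 6.301e+08 m.
Use the vis-viva equation v² = GM(2/r − 1/a) with a = (rₚ + rₐ)/2 = (8.84e+07 + 6.301e+08)/2 = 3.5925e+08 m.
vₚ = √(GM · (2/rₚ − 1/a)) = √(5.205e+19 · (2/8.84e+07 − 1/3.5925e+08)) m/s ≈ 1.016e+06 m/s = 1016 km/s.
vₐ = √(GM · (2/rₐ − 1/a)) = √(5.205e+19 · (2/6.301e+08 − 1/3.5925e+08)) m/s ≈ 1.426e+05 m/s = 142.6 km/s.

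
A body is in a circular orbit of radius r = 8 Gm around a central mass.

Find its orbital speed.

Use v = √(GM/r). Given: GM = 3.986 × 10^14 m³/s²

Convert to SI: r = 8 Gm = 8e+09 m.
For a circular orbit, gravity supplies the centripetal force, so v = √(GM / r).
v = √(3.986e+14 / 8e+09) m/s ≈ 223.2 m/s = 223.2 m/s.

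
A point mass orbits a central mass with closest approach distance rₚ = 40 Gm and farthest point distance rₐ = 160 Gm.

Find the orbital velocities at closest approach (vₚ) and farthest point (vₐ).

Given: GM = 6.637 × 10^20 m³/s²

Convert to SI: rₚ = 40 Gm = 4e+10 m; rₐ = 160 Gm = 1.6e+11 m.
Use the vis-viva equation v² = GM(2/r − 1/a) with a = (rₚ + rₐ)/2 = (4e+10 + 1.6e+11)/2 = 1e+11 m.
vₚ = √(GM · (2/rₚ − 1/a)) = √(6.637e+20 · (2/4e+10 − 1/1e+11)) m/s ≈ 1.629e+05 m/s = 162.9 km/s.
vₐ = √(GM · (2/rₐ − 1/a)) = √(6.637e+20 · (2/1.6e+11 − 1/1e+11)) m/s ≈ 4.073e+04 m/s = 40.73 km/s.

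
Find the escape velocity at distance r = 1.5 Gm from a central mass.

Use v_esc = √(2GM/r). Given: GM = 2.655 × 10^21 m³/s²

Convert to SI: r = 1.5 Gm = 1.5e+09 m.
Escape velocity comes from setting total energy to zero: ½v² − GM/r = 0 ⇒ v_esc = √(2GM / r).
v_esc = √(2 · 2.655e+21 / 1.5e+09) m/s ≈ 1.881e+06 m/s = 1881 km/s.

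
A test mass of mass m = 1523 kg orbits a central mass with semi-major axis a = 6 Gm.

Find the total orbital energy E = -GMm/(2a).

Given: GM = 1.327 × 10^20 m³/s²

Convert to SI: a = 6 Gm = 6e+09 m.
E = −GMm / (2a).
E = −1.327e+20 · 1523 / (2 · 6e+09) J ≈ -1.684e+13 J = -16.84 TJ.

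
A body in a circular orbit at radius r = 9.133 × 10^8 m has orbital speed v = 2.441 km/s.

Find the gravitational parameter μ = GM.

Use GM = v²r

Convert to SI: v = 2.441 km/s = 2441 m/s.
For a circular orbit v² = GM/r, so GM = v² · r.
GM = (2441)² · 9.133e+08 m³/s² ≈ 5.442e+15 m³/s² = 5.442 × 10^15 m³/s².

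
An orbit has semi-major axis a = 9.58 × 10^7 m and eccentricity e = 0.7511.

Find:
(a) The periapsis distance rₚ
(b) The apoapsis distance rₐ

(a) rₚ = a(1 − e) = 9.58e+07 · (1 − 0.7511) = 9.58e+07 · 0.2489 ≈ 2.384e+07 m = 2.384 × 10^7 m.
(b) rₐ = a(1 + e) = 9.58e+07 · (1 + 0.7511) = 9.58e+07 · 1.7511 ≈ 1.678e+08 m = 1.678 × 10^8 m.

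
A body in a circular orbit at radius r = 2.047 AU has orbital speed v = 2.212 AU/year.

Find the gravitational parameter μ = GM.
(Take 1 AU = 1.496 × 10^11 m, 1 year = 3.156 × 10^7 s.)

Convert to SI: r = 2.047 AU = 3.06231e+11 m; v = 2.212 AU/year = 10485.3 m/s.
For a circular orbit v² = GM/r, so GM = v² · r.
GM = (10485.3)² · 3.06231e+11 m³/s² ≈ 3.367e+19 m³/s² = 3.367 × 10^19 m³/s².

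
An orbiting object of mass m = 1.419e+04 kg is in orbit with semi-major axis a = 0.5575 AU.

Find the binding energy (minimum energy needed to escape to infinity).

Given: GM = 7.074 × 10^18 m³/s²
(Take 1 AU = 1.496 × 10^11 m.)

Convert to SI: a = 0.5575 AU = 8.3402e+10 m.
Total orbital energy is E = −GMm/(2a); binding energy is E_bind = −E = GMm/(2a).
E_bind = 7.074e+18 · 1.419e+04 / (2 · 8.3402e+10) J ≈ 6.018e+11 J = 601.8 GJ.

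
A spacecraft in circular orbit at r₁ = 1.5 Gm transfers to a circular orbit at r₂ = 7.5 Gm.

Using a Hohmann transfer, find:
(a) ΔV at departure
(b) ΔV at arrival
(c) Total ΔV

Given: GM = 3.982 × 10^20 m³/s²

Convert to SI: r₁ = 1.5 Gm = 1.5e+09 m; r₂ = 7.5 Gm = 7.5e+09 m.
Transfer semi-major axis: a_t = (r₁ + r₂)/2 = (1.5e+09 + 7.5e+09)/2 = 4.5e+09 m.
Circular speeds: v₁ = √(GM/r₁) = 515235 m/s, v₂ = √(GM/r₂) = 230420 m/s.
Transfer speeds (vis-viva v² = GM(2/r − 1/a_t)): v₁ᵗ = 665165 m/s, v₂ᵗ = 133033 m/s.
(a) ΔV₁ = |v₁ᵗ − v₁| ≈ 1.499e+05 m/s = 149.9 km/s.
(b) ΔV₂ = |v₂ − v₂ᵗ| ≈ 9.739e+04 m/s = 97.39 km/s.
(c) ΔV_total = ΔV₁ + ΔV₂ ≈ 2.473e+05 m/s = 247.3 km/s.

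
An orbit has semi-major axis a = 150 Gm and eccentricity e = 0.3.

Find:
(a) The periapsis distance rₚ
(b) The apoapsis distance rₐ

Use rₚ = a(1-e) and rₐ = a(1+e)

Convert to SI: a = 150 Gm = 1.5e+11 m.
(a) rₚ = a(1 − e) = 1.5e+11 · (1 − 0.3) = 1.5e+11 · 0.7 ≈ 1.05e+11 m = 105 Gm.
(b) rₐ = a(1 + e) = 1.5e+11 · (1 + 0.3) = 1.5e+11 · 1.3 ≈ 1.95e+11 m = 195 Gm.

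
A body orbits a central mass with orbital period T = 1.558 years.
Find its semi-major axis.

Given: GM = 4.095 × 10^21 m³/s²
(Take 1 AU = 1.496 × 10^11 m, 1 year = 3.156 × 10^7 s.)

Convert to SI: T = 1.558 years = 4.91705e+07 s.
Invert Kepler's third law: a = (GM · T² / (4π²))^(1/3).
Substituting T = 4.91705e+07 s and GM = 4.095e+21 m³/s²:
a = (4.095e+21 · (4.91705e+07)² / (4π²))^(1/3) m
a ≈ 6.306e+11 m = 4.215 AU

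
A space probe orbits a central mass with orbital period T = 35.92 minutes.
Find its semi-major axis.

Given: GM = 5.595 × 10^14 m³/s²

Convert to SI: T = 35.92 minutes = 2155.2 s.
Invert Kepler's third law: a = (GM · T² / (4π²))^(1/3).
Substituting T = 2155.2 s and GM = 5.595e+14 m³/s²:
a = (5.595e+14 · (2155.2)² / (4π²))^(1/3) m
a ≈ 4.038e+06 m = 4.038 × 10^6 m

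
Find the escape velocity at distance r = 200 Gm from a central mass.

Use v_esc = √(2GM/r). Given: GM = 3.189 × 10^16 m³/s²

Convert to SI: r = 200 Gm = 2e+11 m.
Escape velocity comes from setting total energy to zero: ½v² − GM/r = 0 ⇒ v_esc = √(2GM / r).
v_esc = √(2 · 3.189e+16 / 2e+11) m/s ≈ 564.7 m/s = 564.7 m/s.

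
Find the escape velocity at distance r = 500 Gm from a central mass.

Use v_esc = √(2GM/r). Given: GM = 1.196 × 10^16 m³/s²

Convert to SI: r = 500 Gm = 5e+11 m.
Escape velocity comes from setting total energy to zero: ½v² − GM/r = 0 ⇒ v_esc = √(2GM / r).
v_esc = √(2 · 1.196e+16 / 5e+11) m/s ≈ 218.7 m/s = 218.7 m/s.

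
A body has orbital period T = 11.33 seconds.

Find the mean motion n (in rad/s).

n = 2π / T.
n = 2π / 11.33 s ≈ 0.5546 rad/s.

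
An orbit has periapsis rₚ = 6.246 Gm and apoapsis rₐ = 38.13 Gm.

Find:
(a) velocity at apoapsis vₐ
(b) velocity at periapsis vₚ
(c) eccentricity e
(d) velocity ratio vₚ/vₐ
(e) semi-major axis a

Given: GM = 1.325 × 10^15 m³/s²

Convert to SI: rₚ = 6.246 Gm = 6.246e+09 m; rₐ = 38.13 Gm = 3.813e+10 m.
(a) With a = (rₚ + rₐ)/2 = 2.2188e+10 m, vₐ = √(GM (2/rₐ − 1/a)) = √(1.325e+15 · (2/3.813e+10 − 1/2.2188e+10)) m/s ≈ 98.9 m/s
(b) With a = (rₚ + rₐ)/2 = 2.2188e+10 m, vₚ = √(GM (2/rₚ − 1/a)) = √(1.325e+15 · (2/6.246e+09 − 1/2.2188e+10)) m/s ≈ 603.8 m/s
(c) e = (rₐ − rₚ)/(rₐ + rₚ) = (3.813e+10 − 6.246e+09)/(3.813e+10 + 6.246e+09) ≈ 0.7185
(d) Conservation of angular momentum (rₚvₚ = rₐvₐ) gives vₚ/vₐ = rₐ/rₚ = 3.813e+10/6.246e+09 ≈ 6.105
(e) a = (rₚ + rₐ)/2 = (6.246e+09 + 3.813e+10)/2 ≈ 2.219e+10 m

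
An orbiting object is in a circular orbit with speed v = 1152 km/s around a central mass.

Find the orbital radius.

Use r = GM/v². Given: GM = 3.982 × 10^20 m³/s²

Convert to SI: v = 1152 km/s = 1.152e+06 m/s.
For a circular orbit, v² = GM / r, so r = GM / v².
r = 3.982e+20 / (1.152e+06)² m ≈ 3.001e+08 m = 300.1 Mm.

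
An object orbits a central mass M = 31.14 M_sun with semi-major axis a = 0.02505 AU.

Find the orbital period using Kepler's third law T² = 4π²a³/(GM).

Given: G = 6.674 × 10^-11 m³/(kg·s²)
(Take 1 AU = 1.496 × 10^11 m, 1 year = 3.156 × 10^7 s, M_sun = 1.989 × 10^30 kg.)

Convert to SI: a = 0.02505 AU = 3.74748e+09 m; M = 31.14 M_sun = 6.19375e+31 kg.
GM = G · M = 6.674e-11 · 6.19375e+31 = 4.13371e+21 m³/s².
Kepler's third law: T = 2π √(a³ / GM).
Substituting a = 3.74748e+09 m and GM = 4.13371e+21 m³/s²:
T = 2π √((3.74748e+09)³ / 4.13371e+21) s
T ≈ 2.242e+04 s = 0.0007104 years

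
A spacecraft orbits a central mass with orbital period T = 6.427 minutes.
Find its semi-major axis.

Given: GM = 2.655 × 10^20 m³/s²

Convert to SI: T = 6.427 minutes = 385.62 s.
Invert Kepler's third law: a = (GM · T² / (4π²))^(1/3).
Substituting T = 385.62 s and GM = 2.655e+20 m³/s²:
a = (2.655e+20 · (385.62)² / (4π²))^(1/3) m
a ≈ 1e+08 m = 100 Mm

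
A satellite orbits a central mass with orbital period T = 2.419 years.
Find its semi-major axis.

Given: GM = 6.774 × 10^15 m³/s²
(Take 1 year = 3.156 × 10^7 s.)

Convert to SI: T = 2.419 years = 7.63436e+07 s.
Invert Kepler's third law: a = (GM · T² / (4π²))^(1/3).
Substituting T = 7.63436e+07 s and GM = 6.774e+15 m³/s²:
a = (6.774e+15 · (7.63436e+07)² / (4π²))^(1/3) m
a ≈ 1e+10 m = 10 Gm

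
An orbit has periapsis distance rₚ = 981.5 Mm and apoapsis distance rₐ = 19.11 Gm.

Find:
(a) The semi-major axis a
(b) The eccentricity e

Convert to SI: rₚ = 981.5 Mm = 9.815e+08 m; rₐ = 19.11 Gm = 1.911e+10 m.
(a) a = (rₚ + rₐ) / 2 = (9.815e+08 + 1.911e+10) / 2 ≈ 1.005e+10 m = 10.05 Gm.
(b) e = (rₐ − rₚ) / (rₐ + rₚ) = (1.911e+10 − 9.815e+08) / (1.911e+10 + 9.815e+08) ≈ 0.9023.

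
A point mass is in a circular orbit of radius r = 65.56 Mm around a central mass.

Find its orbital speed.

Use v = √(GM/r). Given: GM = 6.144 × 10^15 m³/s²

Convert to SI: r = 65.56 Mm = 6.556e+07 m.
For a circular orbit, gravity supplies the centripetal force, so v = √(GM / r).
v = √(6.144e+15 / 6.556e+07) m/s ≈ 9681 m/s = 9.681 km/s.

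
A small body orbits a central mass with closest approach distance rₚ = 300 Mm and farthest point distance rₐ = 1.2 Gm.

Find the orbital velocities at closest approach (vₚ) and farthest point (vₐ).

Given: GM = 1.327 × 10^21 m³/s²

Convert to SI: rₚ = 300 Mm = 3e+08 m; rₐ = 1.2 Gm = 1.2e+09 m.
Use the vis-viva equation v² = GM(2/r − 1/a) with a = (rₚ + rₐ)/2 = (3e+08 + 1.2e+09)/2 = 7.5e+08 m.
vₚ = √(GM · (2/rₚ − 1/a)) = √(1.327e+21 · (2/3e+08 − 1/7.5e+08)) m/s ≈ 2.66e+06 m/s = 2660 km/s.
vₐ = √(GM · (2/rₐ − 1/a)) = √(1.327e+21 · (2/1.2e+09 − 1/7.5e+08)) m/s ≈ 6.651e+05 m/s = 665.1 km/s.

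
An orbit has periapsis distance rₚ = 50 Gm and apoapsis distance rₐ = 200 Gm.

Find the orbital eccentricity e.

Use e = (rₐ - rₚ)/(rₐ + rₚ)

Convert to SI: rₚ = 50 Gm = 5e+10 m; rₐ = 200 Gm = 2e+11 m.
e = (rₐ − rₚ) / (rₐ + rₚ).
e = (2e+11 − 5e+10) / (2e+11 + 5e+10) = 1.5e+11 / 2.5e+11 ≈ 0.6.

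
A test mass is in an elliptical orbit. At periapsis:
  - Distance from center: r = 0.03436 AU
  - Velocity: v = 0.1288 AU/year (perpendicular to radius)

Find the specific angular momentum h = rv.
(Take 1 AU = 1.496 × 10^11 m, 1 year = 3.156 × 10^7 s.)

Convert to SI: r = 0.03436 AU = 5.14026e+09 m; v = 0.1288 AU/year = 610.535 m/s.
With v perpendicular to r, h = r · v.
h = 5.14026e+09 · 610.535 m²/s ≈ 3.138e+12 m²/s.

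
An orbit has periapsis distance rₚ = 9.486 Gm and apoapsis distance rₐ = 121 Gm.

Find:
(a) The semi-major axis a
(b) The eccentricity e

Convert to SI: rₚ = 9.486 Gm = 9.486e+09 m; rₐ = 121 Gm = 1.21e+11 m.
(a) a = (rₚ + rₐ) / 2 = (9.486e+09 + 1.21e+11) / 2 ≈ 6.524e+10 m = 65.24 Gm.
(b) e = (rₐ − rₚ) / (rₐ + rₚ) = (1.21e+11 − 9.486e+09) / (1.21e+11 + 9.486e+09) ≈ 0.8546.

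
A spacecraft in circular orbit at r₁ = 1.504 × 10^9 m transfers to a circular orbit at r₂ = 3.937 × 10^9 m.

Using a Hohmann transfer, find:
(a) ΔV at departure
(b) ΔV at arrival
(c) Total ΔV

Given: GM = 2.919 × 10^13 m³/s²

Transfer semi-major axis: a_t = (r₁ + r₂)/2 = (1.504e+09 + 3.937e+09)/2 = 2.7205e+09 m.
Circular speeds: v₁ = √(GM/r₁) = 139.313 m/s, v₂ = √(GM/r₂) = 86.1062 m/s.
Transfer speeds (vis-viva v² = GM(2/r − 1/a_t)): v₁ᵗ = 167.591 m/s, v₂ᵗ = 64.0227 m/s.
(a) ΔV₁ = |v₁ᵗ − v₁| ≈ 28.28 m/s = 28.28 m/s.
(b) ΔV₂ = |v₂ − v₂ᵗ| ≈ 22.08 m/s = 22.08 m/s.
(c) ΔV_total = ΔV₁ + ΔV₂ ≈ 50.36 m/s = 50.36 m/s.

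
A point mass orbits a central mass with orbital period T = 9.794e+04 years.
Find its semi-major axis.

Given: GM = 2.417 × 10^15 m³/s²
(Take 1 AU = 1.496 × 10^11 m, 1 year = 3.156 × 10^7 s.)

Convert to SI: T = 9.794e+04 years = 3.09099e+12 s.
Invert Kepler's third law: a = (GM · T² / (4π²))^(1/3).
Substituting T = 3.09099e+12 s and GM = 2.417e+15 m³/s²:
a = (2.417e+15 · (3.09099e+12)² / (4π²))^(1/3) m
a ≈ 8.363e+12 m = 55.9 AU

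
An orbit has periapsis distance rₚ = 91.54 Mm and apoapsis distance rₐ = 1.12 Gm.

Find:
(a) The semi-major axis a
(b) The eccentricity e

Convert to SI: rₚ = 91.54 Mm = 9.154e+07 m; rₐ = 1.12 Gm = 1.12e+09 m.
(a) a = (rₚ + rₐ) / 2 = (9.154e+07 + 1.12e+09) / 2 ≈ 6.058e+08 m = 605.8 Mm.
(b) e = (rₐ − rₚ) / (rₐ + rₚ) = (1.12e+09 − 9.154e+07) / (1.12e+09 + 9.154e+07) ≈ 0.8489.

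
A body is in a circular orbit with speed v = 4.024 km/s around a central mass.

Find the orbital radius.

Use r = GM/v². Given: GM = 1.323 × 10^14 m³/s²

Convert to SI: v = 4.024 km/s = 4024 m/s.
For a circular orbit, v² = GM / r, so r = GM / v².
r = 1.323e+14 / (4024)² m ≈ 8.17e+06 m = 8.17 Mm.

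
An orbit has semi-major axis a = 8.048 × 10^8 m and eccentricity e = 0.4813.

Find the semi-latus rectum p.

p = a (1 − e²).
p = 8.048e+08 · (1 − (0.4813)²) = 8.048e+08 · 0.76835 ≈ 6.184e+08 m = 6.184 × 10^8 m.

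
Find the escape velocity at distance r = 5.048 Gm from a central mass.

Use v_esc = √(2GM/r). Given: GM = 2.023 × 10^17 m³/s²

Convert to SI: r = 5.048 Gm = 5.048e+09 m.
Escape velocity comes from setting total energy to zero: ½v² − GM/r = 0 ⇒ v_esc = √(2GM / r).
v_esc = √(2 · 2.023e+17 / 5.048e+09) m/s ≈ 8953 m/s = 8.953 km/s.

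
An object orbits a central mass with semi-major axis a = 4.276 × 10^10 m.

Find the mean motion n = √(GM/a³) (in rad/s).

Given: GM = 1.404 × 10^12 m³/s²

n = √(GM / a³).
n = √(1.404e+12 / (4.276e+10)³) rad/s ≈ 1.34e-10 rad/s.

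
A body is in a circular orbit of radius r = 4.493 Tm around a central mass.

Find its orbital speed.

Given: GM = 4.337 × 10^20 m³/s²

Convert to SI: r = 4.493 Tm = 4.493e+12 m.
For a circular orbit, gravity supplies the centripetal force, so v = √(GM / r).
v = √(4.337e+20 / 4.493e+12) m/s ≈ 9825 m/s = 9.825 km/s.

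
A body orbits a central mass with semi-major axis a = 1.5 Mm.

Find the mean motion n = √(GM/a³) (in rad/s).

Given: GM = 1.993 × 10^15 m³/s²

Convert to SI: a = 1.5 Mm = 1.5e+06 m.
n = √(GM / a³).
n = √(1.993e+15 / (1.5e+06)³) rad/s ≈ 0.0243 rad/s.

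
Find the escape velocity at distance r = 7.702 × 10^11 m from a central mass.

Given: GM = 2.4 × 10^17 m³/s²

Escape velocity comes from setting total energy to zero: ½v² − GM/r = 0 ⇒ v_esc = √(2GM / r).
v_esc = √(2 · 2.4e+17 / 7.702e+11) m/s ≈ 789.4 m/s = 789.4 m/s.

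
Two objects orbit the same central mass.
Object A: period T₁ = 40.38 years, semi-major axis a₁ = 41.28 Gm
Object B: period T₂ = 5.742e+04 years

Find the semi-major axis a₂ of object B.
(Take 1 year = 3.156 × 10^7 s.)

Convert to SI: T₁ = 40.38 years = 1.27439e+09 s; a₁ = 41.28 Gm = 4.128e+10 m; T₂ = 5.742e+04 years = 1.81218e+12 s.
Kepler's third law: (T₁/T₂)² = (a₁/a₂)³ ⇒ a₂ = a₁ · (T₂/T₁)^(2/3).
T₂/T₁ = 1.81218e+12 / 1.27439e+09 = 1421.99.
a₂ = 4.128e+10 · (1421.99)^(2/3) m ≈ 5.22e+12 m = 5.22 Tm.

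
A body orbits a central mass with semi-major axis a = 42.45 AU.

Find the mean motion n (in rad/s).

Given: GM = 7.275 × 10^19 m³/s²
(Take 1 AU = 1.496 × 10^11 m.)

Convert to SI: a = 42.45 AU = 6.35052e+12 m.
n = √(GM / a³).
n = √(7.275e+19 / (6.35052e+12)³) rad/s ≈ 5.33e-10 rad/s.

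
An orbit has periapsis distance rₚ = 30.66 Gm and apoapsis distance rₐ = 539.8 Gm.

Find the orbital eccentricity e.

Convert to SI: rₚ = 30.66 Gm = 3.066e+10 m; rₐ = 539.8 Gm = 5.398e+11 m.
e = (rₐ − rₚ) / (rₐ + rₚ).
e = (5.398e+11 − 3.066e+10) / (5.398e+11 + 3.066e+10) = 5.0914e+11 / 5.7046e+11 ≈ 0.8925.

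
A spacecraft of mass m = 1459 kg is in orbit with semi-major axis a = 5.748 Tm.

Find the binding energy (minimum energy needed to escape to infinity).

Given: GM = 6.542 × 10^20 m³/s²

Convert to SI: a = 5.748 Tm = 5.748e+12 m.
Total orbital energy is E = −GMm/(2a); binding energy is E_bind = −E = GMm/(2a).
E_bind = 6.542e+20 · 1459 / (2 · 5.748e+12) J ≈ 8.303e+10 J = 83.03 GJ.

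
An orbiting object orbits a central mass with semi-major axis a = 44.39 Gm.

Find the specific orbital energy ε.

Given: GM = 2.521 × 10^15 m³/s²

Convert to SI: a = 44.39 Gm = 4.439e+10 m.
ε = −GM / (2a).
ε = −2.521e+15 / (2 · 4.439e+10) J/kg ≈ -2.84e+04 J/kg = -28.4 kJ/kg.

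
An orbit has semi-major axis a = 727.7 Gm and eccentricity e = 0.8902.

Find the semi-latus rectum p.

Convert to SI: a = 727.7 Gm = 7.277e+11 m.
p = a (1 − e²).
p = 7.277e+11 · (1 − (0.8902)²) = 7.277e+11 · 0.207544 ≈ 1.51e+11 m = 151 Gm.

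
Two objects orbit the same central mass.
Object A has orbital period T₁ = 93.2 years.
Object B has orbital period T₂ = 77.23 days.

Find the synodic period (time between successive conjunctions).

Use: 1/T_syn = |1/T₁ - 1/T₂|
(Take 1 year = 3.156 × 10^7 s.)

Convert to SI: T₁ = 93.2 years = 2.94139e+09 s; T₂ = 77.23 days = 6.67267e+06 s.
T_syn = |T₁ · T₂ / (T₁ − T₂)|.
T_syn = |2.94139e+09 · 6.67267e+06 / (2.94139e+09 − 6.67267e+06)| s ≈ 6.688e+06 s = 77.41 days.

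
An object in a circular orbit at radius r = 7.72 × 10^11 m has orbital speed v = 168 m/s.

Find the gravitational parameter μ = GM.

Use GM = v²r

For a circular orbit v² = GM/r, so GM = v² · r.
GM = (168)² · 7.72e+11 m³/s² ≈ 2.179e+16 m³/s² = 2.179 × 10^16 m³/s².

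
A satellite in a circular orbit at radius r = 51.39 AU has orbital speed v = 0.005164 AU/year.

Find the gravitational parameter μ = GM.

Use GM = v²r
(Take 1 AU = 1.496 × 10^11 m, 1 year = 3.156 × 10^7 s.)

Convert to SI: r = 51.39 AU = 7.68794e+12 m; v = 0.005164 AU/year = 24.4783 m/s.
For a circular orbit v² = GM/r, so GM = v² · r.
GM = (24.4783)² · 7.68794e+12 m³/s² ≈ 4.607e+15 m³/s² = 4.607 × 10^15 m³/s².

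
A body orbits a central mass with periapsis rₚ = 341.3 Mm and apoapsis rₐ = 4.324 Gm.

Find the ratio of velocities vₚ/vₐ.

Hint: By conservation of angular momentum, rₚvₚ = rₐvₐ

Convert to SI: rₚ = 341.3 Mm = 3.413e+08 m; rₐ = 4.324 Gm = 4.324e+09 m.
Conservation of angular momentum gives rₚvₚ = rₐvₐ, so vₚ/vₐ = rₐ/rₚ.
vₚ/vₐ = 4.324e+09 / 3.413e+08 ≈ 12.67.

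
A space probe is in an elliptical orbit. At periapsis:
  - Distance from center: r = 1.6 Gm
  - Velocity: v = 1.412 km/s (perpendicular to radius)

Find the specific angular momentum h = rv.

Convert to SI: r = 1.6 Gm = 1.6e+09 m; v = 1.412 km/s = 1412 m/s.
With v perpendicular to r, h = r · v.
h = 1.6e+09 · 1412 m²/s ≈ 2.259e+12 m²/s.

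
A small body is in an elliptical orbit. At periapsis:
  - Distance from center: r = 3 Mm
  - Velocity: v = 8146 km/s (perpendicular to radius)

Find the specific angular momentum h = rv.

Convert to SI: r = 3 Mm = 3e+06 m; v = 8146 km/s = 8.146e+06 m/s.
With v perpendicular to r, h = r · v.
h = 3e+06 · 8.146e+06 m²/s ≈ 2.444e+13 m²/s.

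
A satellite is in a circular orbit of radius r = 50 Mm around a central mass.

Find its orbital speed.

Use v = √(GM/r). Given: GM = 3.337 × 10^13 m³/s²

Convert to SI: r = 50 Mm = 5e+07 m.
For a circular orbit, gravity supplies the centripetal force, so v = √(GM / r).
v = √(3.337e+13 / 5e+07) m/s ≈ 816.9 m/s = 816.9 m/s.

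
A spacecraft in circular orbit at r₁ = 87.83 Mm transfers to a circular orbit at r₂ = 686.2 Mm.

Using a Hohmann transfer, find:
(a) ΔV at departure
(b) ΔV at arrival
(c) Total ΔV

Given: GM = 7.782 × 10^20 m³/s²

Convert to SI: r₁ = 87.83 Mm = 8.783e+07 m; r₂ = 686.2 Mm = 6.862e+08 m.
Transfer semi-major axis: a_t = (r₁ + r₂)/2 = (8.783e+07 + 6.862e+08)/2 = 3.87015e+08 m.
Circular speeds: v₁ = √(GM/r₁) = 2.97663e+06 m/s, v₂ = √(GM/r₂) = 1.06493e+06 m/s.
Transfer speeds (vis-viva v² = GM(2/r − 1/a_t)): v₁ᵗ = 3.96356e+06 m/s, v₂ᵗ = 507315 m/s.
(a) ΔV₁ = |v₁ᵗ − v₁| ≈ 9.869e+05 m/s = 986.9 km/s.
(b) ΔV₂ = |v₂ − v₂ᵗ| ≈ 5.576e+05 m/s = 557.6 km/s.
(c) ΔV_total = ΔV₁ + ΔV₂ ≈ 1.545e+06 m/s = 1545 km/s.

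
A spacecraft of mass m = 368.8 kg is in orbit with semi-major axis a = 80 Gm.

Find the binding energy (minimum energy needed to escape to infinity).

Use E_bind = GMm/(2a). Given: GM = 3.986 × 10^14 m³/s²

Convert to SI: a = 80 Gm = 8e+10 m.
Total orbital energy is E = −GMm/(2a); binding energy is E_bind = −E = GMm/(2a).
E_bind = 3.986e+14 · 368.8 / (2 · 8e+10) J ≈ 9.188e+05 J = 918.8 kJ.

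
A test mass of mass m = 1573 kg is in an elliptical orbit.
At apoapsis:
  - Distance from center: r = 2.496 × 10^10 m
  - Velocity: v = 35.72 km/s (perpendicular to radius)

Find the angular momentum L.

Convert to SI: v = 35.72 km/s = 35720 m/s.
Since v is perpendicular to r, L = m · v · r.
L = 1573 · 35720 · 2.496e+10 kg·m²/s ≈ 1.402e+18 kg·m²/s.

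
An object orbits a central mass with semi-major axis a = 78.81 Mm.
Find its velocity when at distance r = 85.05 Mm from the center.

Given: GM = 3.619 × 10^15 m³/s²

Convert to SI: a = 78.81 Mm = 7.881e+07 m; r = 85.05 Mm = 8.505e+07 m.
Vis-viva: v = √(GM · (2/r − 1/a)).
2/r − 1/a = 2/8.505e+07 − 1/7.881e+07 = 1.08268e-08 m⁻¹.
v = √(3.619e+15 · 1.08268e-08) m/s ≈ 6260 m/s = 6.26 km/s.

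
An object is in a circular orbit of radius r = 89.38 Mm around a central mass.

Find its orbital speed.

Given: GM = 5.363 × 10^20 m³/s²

Convert to SI: r = 89.38 Mm = 8.938e+07 m.
For a circular orbit, gravity supplies the centripetal force, so v = √(GM / r).
v = √(5.363e+20 / 8.938e+07) m/s ≈ 2.45e+06 m/s = 2450 km/s.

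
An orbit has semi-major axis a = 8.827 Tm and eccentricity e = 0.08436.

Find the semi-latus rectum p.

Convert to SI: a = 8.827 Tm = 8.827e+12 m.
p = a (1 − e²).
p = 8.827e+12 · (1 − (0.08436)²) = 8.827e+12 · 0.992883 ≈ 8.764e+12 m = 8.764 Tm.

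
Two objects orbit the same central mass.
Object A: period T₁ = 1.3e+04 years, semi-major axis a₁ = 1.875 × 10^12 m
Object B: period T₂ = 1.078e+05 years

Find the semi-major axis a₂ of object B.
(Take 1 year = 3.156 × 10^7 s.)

Convert to SI: T₁ = 1.3e+04 years = 4.1028e+11 s; T₂ = 1.078e+05 years = 3.40217e+12 s.
Kepler's third law: (T₁/T₂)² = (a₁/a₂)³ ⇒ a₂ = a₁ · (T₂/T₁)^(2/3).
T₂/T₁ = 3.40217e+12 / 4.1028e+11 = 8.29231.
a₂ = 1.875e+12 · (8.29231)^(2/3) m ≈ 7.682e+12 m = 7.682 × 10^12 m.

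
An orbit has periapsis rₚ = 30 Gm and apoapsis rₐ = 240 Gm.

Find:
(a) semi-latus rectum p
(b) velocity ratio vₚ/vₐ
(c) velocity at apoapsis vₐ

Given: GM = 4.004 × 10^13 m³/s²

Convert to SI: rₚ = 30 Gm = 3e+10 m; rₐ = 240 Gm = 2.4e+11 m.
(a) From a = (rₚ + rₐ)/2 = 1.35e+11 m and e = (rₐ − rₚ)/(rₐ + rₚ) = 0.777778, p = a(1 − e²) = 1.35e+11 · (1 − (0.777778)²) ≈ 5.333e+10 m
(b) Conservation of angular momentum (rₚvₚ = rₐvₐ) gives vₚ/vₐ = rₐ/rₚ = 2.4e+11/3e+10 ≈ 8
(c) With a = (rₚ + rₐ)/2 = 1.35e+11 m, vₐ = √(GM (2/rₐ − 1/a)) = √(4.004e+13 · (2/2.4e+11 − 1/1.35e+11)) m/s ≈ 6.089 m/s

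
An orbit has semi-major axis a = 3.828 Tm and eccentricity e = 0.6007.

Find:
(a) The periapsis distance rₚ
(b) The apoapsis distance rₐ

Convert to SI: a = 3.828 Tm = 3.828e+12 m.
(a) rₚ = a(1 − e) = 3.828e+12 · (1 − 0.6007) = 3.828e+12 · 0.3993 ≈ 1.529e+12 m = 1.529 Tm.
(b) rₐ = a(1 + e) = 3.828e+12 · (1 + 0.6007) = 3.828e+12 · 1.6007 ≈ 6.127e+12 m = 6.127 Tm.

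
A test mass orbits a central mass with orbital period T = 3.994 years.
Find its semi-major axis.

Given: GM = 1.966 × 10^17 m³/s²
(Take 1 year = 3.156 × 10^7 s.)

Convert to SI: T = 3.994 years = 1.26051e+08 s.
Invert Kepler's third law: a = (GM · T² / (4π²))^(1/3).
Substituting T = 1.26051e+08 s and GM = 1.966e+17 m³/s²:
a = (1.966e+17 · (1.26051e+08)² / (4π²))^(1/3) m
a ≈ 4.293e+10 m = 42.93 Gm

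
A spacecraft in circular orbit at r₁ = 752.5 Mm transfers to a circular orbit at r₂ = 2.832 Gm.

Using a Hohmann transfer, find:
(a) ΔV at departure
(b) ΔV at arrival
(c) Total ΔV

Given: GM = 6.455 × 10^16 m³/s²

Convert to SI: r₁ = 752.5 Mm = 7.525e+08 m; r₂ = 2.832 Gm = 2.832e+09 m.
Transfer semi-major axis: a_t = (r₁ + r₂)/2 = (7.525e+08 + 2.832e+09)/2 = 1.79225e+09 m.
Circular speeds: v₁ = √(GM/r₁) = 9261.79 m/s, v₂ = √(GM/r₂) = 4774.21 m/s.
Transfer speeds (vis-viva v² = GM(2/r − 1/a_t)): v₁ᵗ = 11642.4 m/s, v₂ᵗ = 3093.54 m/s.
(a) ΔV₁ = |v₁ᵗ − v₁| ≈ 2381 m/s = 2.381 km/s.
(b) ΔV₂ = |v₂ − v₂ᵗ| ≈ 1681 m/s = 1.681 km/s.
(c) ΔV_total = ΔV₁ + ΔV₂ ≈ 4061 m/s = 4.061 km/s.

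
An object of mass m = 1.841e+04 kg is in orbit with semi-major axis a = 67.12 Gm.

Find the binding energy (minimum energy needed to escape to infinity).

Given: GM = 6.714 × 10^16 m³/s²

Convert to SI: a = 67.12 Gm = 6.712e+10 m.
Total orbital energy is E = −GMm/(2a); binding energy is E_bind = −E = GMm/(2a).
E_bind = 6.714e+16 · 1.841e+04 / (2 · 6.712e+10) J ≈ 9.208e+09 J = 9.208 GJ.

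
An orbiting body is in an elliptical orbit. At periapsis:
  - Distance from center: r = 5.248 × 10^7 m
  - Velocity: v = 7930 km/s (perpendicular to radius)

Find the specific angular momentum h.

Convert to SI: v = 7930 km/s = 7.93e+06 m/s.
With v perpendicular to r, h = r · v.
h = 5.248e+07 · 7.93e+06 m²/s ≈ 4.162e+14 m²/s.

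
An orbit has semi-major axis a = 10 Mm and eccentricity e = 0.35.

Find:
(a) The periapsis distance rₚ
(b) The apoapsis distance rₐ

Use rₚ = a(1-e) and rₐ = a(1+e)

Convert to SI: a = 10 Mm = 1e+07 m.
(a) rₚ = a(1 − e) = 1e+07 · (1 − 0.35) = 1e+07 · 0.65 ≈ 6.5e+06 m = 6.5 Mm.
(b) rₐ = a(1 + e) = 1e+07 · (1 + 0.35) = 1e+07 · 1.35 ≈ 1.35e+07 m = 13.5 Mm.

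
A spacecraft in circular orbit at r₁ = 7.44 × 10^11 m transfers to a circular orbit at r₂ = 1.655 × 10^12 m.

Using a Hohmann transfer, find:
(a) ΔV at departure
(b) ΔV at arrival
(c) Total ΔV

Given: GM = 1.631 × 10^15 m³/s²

Transfer semi-major axis: a_t = (r₁ + r₂)/2 = (7.44e+11 + 1.655e+12)/2 = 1.1995e+12 m.
Circular speeds: v₁ = √(GM/r₁) = 46.821 m/s, v₂ = √(GM/r₂) = 31.3927 m/s.
Transfer speeds (vis-viva v² = GM(2/r − 1/a_t)): v₁ᵗ = 54.997 m/s, v₂ᵗ = 24.7237 m/s.
(a) ΔV₁ = |v₁ᵗ − v₁| ≈ 8.176 m/s = 8.176 m/s.
(b) ΔV₂ = |v₂ − v₂ᵗ| ≈ 6.669 m/s = 6.669 m/s.
(c) ΔV_total = ΔV₁ + ΔV₂ ≈ 14.84 m/s = 14.84 m/s.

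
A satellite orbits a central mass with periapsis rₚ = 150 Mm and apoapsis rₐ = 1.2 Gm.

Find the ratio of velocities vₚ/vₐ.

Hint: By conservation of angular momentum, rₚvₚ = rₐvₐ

Convert to SI: rₚ = 150 Mm = 1.5e+08 m; rₐ = 1.2 Gm = 1.2e+09 m.
Conservation of angular momentum gives rₚvₚ = rₐvₐ, so vₚ/vₐ = rₐ/rₚ.
vₚ/vₐ = 1.2e+09 / 1.5e+08 ≈ 8.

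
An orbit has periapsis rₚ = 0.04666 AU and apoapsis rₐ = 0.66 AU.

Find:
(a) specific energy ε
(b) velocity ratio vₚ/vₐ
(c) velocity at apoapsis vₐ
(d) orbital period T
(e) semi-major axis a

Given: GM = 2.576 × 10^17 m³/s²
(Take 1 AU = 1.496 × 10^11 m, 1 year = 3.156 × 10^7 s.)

Convert to SI: rₚ = 0.04666 AU = 6.98034e+09 m; rₐ = 0.66 AU = 9.8736e+10 m.
(a) With a = (rₚ + rₐ)/2 = 5.28582e+10 m, ε = −GM/(2a) = −2.576e+17/(2 · 5.28582e+10) J/kg ≈ -2.437e+06 J/kg
(b) Conservation of angular momentum (rₚvₚ = rₐvₐ) gives vₚ/vₐ = rₐ/rₚ = 9.8736e+10/6.98034e+09 ≈ 14.14
(c) With a = (rₚ + rₐ)/2 = 5.28582e+10 m, vₐ = √(GM (2/rₐ − 1/a)) = √(2.576e+17 · (2/9.8736e+10 − 1/5.28582e+10)) m/s ≈ 587 m/s
(d) With a = (rₚ + rₐ)/2 = 5.28582e+10 m, T = 2π √(a³/GM) = 2π √((5.28582e+10)³/2.576e+17) s ≈ 1.504e+08 s
(e) a = (rₚ + rₐ)/2 = (6.98034e+09 + 9.8736e+10)/2 ≈ 5.286e+10 m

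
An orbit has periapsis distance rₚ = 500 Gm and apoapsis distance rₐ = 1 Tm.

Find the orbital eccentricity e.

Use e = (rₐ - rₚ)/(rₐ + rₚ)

Convert to SI: rₚ = 500 Gm = 5e+11 m; rₐ = 1 Tm = 1e+12 m.
e = (rₐ − rₚ) / (rₐ + rₚ).
e = (1e+12 − 5e+11) / (1e+12 + 5e+11) = 5e+11 / 1.5e+12 ≈ 0.3333.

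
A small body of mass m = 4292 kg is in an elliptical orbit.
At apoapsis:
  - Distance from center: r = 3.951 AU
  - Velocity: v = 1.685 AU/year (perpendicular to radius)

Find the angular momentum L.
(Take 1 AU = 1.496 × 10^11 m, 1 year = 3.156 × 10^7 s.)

Convert to SI: r = 3.951 AU = 5.9107e+11 m; v = 1.685 AU/year = 7987.2 m/s.
Since v is perpendicular to r, L = m · v · r.
L = 4292 · 7987.2 · 5.9107e+11 kg·m²/s ≈ 2.026e+19 kg·m²/s.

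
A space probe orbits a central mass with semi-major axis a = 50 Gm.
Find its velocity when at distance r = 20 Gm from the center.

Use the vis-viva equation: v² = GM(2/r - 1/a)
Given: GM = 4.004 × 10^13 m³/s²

Convert to SI: a = 50 Gm = 5e+10 m; r = 20 Gm = 2e+10 m.
Vis-viva: v = √(GM · (2/r − 1/a)).
2/r − 1/a = 2/2e+10 − 1/5e+10 = 8e-11 m⁻¹.
v = √(4.004e+13 · 8e-11) m/s ≈ 56.6 m/s = 56.6 m/s.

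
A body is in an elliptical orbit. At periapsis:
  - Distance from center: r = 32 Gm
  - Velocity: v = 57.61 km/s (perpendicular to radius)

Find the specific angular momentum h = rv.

Convert to SI: r = 32 Gm = 3.2e+10 m; v = 57.61 km/s = 57610 m/s.
With v perpendicular to r, h = r · v.
h = 3.2e+10 · 57610 m²/s ≈ 1.844e+15 m²/s.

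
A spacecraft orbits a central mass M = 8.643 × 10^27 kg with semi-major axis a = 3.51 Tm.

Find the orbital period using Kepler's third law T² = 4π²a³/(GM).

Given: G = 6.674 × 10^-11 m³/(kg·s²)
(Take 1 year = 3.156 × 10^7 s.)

Convert to SI: a = 3.51 Tm = 3.51e+12 m.
GM = G · M = 6.674e-11 · 8.643e+27 = 5.76834e+17 m³/s².
Kepler's third law: T = 2π √(a³ / GM).
Substituting a = 3.51e+12 m and GM = 5.76834e+17 m³/s²:
T = 2π √((3.51e+12)³ / 5.76834e+17) s
T ≈ 5.44e+10 s = 1724 years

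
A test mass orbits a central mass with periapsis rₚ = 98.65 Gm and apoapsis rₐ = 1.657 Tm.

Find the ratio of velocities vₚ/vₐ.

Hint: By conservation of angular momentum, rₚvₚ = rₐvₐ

Convert to SI: rₚ = 98.65 Gm = 9.865e+10 m; rₐ = 1.657 Tm = 1.657e+12 m.
Conservation of angular momentum gives rₚvₚ = rₐvₐ, so vₚ/vₐ = rₐ/rₚ.
vₚ/vₐ = 1.657e+12 / 9.865e+10 ≈ 16.8.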